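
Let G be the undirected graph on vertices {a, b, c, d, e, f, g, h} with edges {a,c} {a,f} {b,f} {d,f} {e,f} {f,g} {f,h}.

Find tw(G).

1

A width-1 tree decomposition is:
Bags: B1 = {a, c}  B2 = {a, f}  B3 = {f, h}  B4 = {d, f}  B5 = {b, f}  B6 = {f, g}  B7 = {e, f}
Tree: B1–B2, B2–B3, B3–B4, B4–B5, B3–B6, B6–B7
Every bag has size at most 2, so the width is 2 − 1 = 1 and tw(G) ≤ 1. Since G has at least one edge (e.g. c–a), it is not an edgeless graph, so tw(G) ≥ 1. Combining the bounds, tw(G) = 1.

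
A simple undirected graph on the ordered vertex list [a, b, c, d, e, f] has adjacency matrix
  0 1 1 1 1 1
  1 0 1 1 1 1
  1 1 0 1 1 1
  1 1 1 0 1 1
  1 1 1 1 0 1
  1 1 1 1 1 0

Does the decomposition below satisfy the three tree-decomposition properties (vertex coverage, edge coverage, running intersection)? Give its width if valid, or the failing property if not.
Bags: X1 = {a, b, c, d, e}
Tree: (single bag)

A tree decomposition must satisfy three properties: every vertex lies in some bag; for every edge, both endpoints lie together in some bag; and for every vertex, the bags containing it form a connected subtree. Here vertex f appears in no bag, so the decomposition is invalid.

No — vertex f appears in no bag.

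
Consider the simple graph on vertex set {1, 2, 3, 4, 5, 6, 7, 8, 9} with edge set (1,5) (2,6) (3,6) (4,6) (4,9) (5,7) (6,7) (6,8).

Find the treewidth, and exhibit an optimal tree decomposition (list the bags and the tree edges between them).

Each bag holds 2 vertices, so the decomposition has width 1, which upper-bounds the treewidth. Any graph with an edge has treewidth ≥ 1, and G has the edge 6–4. Therefore the treewidth is 1.

Treewidth 1.
One optimal decomposition is:
Bags: B1 = {4, 6}  B2 = {6, 7}  B3 = {4, 9}  B4 = {5, 7}  B5 = {3, 6}  B6 = {1, 5}  B7 = {2, 6}  B8 = {6, 8}
Tree: B1–B2, B1–B3, B2–B4, B1–B5, B4–B6, B5–B7, B7–B8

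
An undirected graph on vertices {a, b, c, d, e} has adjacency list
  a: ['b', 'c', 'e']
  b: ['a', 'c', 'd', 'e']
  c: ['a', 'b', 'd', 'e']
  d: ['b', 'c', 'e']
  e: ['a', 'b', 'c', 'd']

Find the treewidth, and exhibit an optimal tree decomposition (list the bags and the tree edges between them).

Every bag has size at most 4, so the width is 4 − 1 = 3 and tw(G) ≤ 3. For the lower bound, the 4 vertices {b, c, d, e} are pairwise adjacent, and any tree decomposition puts a clique entirely inside one bag — forcing width ≥ 3. Therefore the treewidth is 3.

Treewidth 3.
Bags: B1 = {a, b, c, e}  B2 = {b, c, d, e}
Tree: B1–B2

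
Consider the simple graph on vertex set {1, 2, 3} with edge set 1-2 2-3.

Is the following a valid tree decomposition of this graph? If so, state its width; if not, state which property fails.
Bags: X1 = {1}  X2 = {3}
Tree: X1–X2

No — vertex 2 appears in no bag.

A tree decomposition must satisfy three properties: every vertex lies in some bag; for every edge, both endpoints lie together in some bag; and for every vertex, the bags containing it form a connected subtree. Here vertex 2 appears in no bag, so the decomposition is invalid.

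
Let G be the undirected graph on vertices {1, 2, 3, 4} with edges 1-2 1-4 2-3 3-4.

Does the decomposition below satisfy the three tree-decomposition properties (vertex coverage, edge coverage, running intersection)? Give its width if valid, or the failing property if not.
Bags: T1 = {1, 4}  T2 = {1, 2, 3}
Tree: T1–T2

No — edge (3,4) lies in no bag.

A tree decomposition must satisfy three properties: every vertex lies in some bag; for every edge, both endpoints lie together in some bag; and for every vertex, the bags containing it form a connected subtree. Here edge (3,4) lies in no bag, so the decomposition is invalid.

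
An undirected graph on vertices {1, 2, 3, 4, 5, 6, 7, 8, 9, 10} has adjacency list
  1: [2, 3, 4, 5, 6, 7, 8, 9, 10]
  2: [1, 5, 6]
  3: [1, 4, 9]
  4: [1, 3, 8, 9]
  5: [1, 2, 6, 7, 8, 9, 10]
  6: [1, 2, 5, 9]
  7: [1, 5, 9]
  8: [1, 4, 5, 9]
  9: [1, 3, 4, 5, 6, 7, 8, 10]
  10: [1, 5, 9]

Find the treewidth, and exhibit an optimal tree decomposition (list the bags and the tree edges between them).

Treewidth 3.
Bags: B1 = {1, 5, 9, 10}  B2 = {1, 5, 8, 9}  B3 = {1, 5, 6, 9}  B4 = {1, 4, 8, 9}  B5 = {1, 3, 4, 9}  B6 = {1, 2, 5, 6}  B7 = {1, 5, 7, 9}
Tree: B1–B2, B2–B3, B2–B4, B4–B5, B3–B6, B2–B7

The largest bag has 4 vertices, giving width 3; this decomposition certifies tw(G) ≤ 3. Conversely, {1, 3, 4, 9} is a clique of size 4, and the vertices of any clique must share a bag in every tree decomposition; so some bag has ≥ 4 vertices and tw(G) ≥ 3. The upper and lower bounds meet at 3, so that is the treewidth.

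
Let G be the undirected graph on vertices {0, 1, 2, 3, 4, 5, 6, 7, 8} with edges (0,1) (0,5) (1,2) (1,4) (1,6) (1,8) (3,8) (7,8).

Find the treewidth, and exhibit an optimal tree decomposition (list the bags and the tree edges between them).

The largest bag has 2 vertices, giving width 1; this decomposition certifies tw(G) ≤ 1. Any graph with an edge has treewidth ≥ 1, and G has the edge 1–0. Hence tw(G) = 1 exactly.

Treewidth 1.
One such decomposition:
Bags: B1 = {0, 1}  B2 = {1, 6}  B3 = {1, 8}  B4 = {1, 2}  B5 = {1, 4}  B6 = {3, 8}  B7 = {0, 5}  B8 = {7, 8}
Tree: B1–B2, B1–B3, B1–B4, B4–B5, B3–B6, B1–B7, B6–B8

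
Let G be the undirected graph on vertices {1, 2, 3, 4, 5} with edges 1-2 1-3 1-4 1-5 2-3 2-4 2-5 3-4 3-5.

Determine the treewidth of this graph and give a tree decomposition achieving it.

Treewidth 3.
One optimal decomposition is:
Bags: B1 = {1, 2, 3, 4}  B2 = {1, 2, 3, 5}
Tree: B1–B2

Every bag has size at most 4, so the width is 4 − 1 = 3 and tw(G) ≤ 3. Conversely, {1, 2, 3, 4} is a clique of size 4, and the vertices of any clique must share a bag in every tree decomposition; so some bag has ≥ 4 vertices and tw(G) ≥ 3. Therefore the treewidth is 3.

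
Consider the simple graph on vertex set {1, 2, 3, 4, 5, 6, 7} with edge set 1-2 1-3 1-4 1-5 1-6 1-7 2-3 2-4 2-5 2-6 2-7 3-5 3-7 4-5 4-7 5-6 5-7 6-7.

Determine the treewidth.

A width-4 tree decomposition is:
Bags: B1 = {1, 2, 4, 5, 7}  B2 = {1, 2, 3, 5, 7}  B3 = {1, 2, 5, 6, 7}
Tree: B1–B2, B2–B3
Each bag holds 5 vertices, so the decomposition has width 4, which upper-bounds the treewidth. Conversely, {1, 2, 3, 5, 7} is a clique of size 5, and the vertices of any clique must share a bag in every tree decomposition; so some bag has ≥ 5 vertices and tw(G) ≥ 4. Hence tw(G) = 4 exactly.

4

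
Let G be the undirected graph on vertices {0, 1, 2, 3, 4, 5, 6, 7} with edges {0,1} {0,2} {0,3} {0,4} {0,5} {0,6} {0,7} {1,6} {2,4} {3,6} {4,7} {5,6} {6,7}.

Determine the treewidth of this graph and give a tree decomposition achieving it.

Every bag has size at most 3, so the width is 3 − 1 = 2 and tw(G) ≤ 2. For the lower bound, the 3 vertices {0, 2, 4} are pairwise adjacent, and any tree decomposition puts a clique entirely inside one bag — forcing width ≥ 2. Combining the bounds, tw(G) = 2.

Treewidth 2.
One such decomposition:
Bags: B1 = {0, 6, 7}  B2 = {0, 4, 7}  B3 = {0, 2, 4}  B4 = {0, 1, 6}  B5 = {0, 5, 6}  B6 = {0, 3, 6}
Tree: B1–B2, B2–B3, B1–B4, B1–B5, B5–B6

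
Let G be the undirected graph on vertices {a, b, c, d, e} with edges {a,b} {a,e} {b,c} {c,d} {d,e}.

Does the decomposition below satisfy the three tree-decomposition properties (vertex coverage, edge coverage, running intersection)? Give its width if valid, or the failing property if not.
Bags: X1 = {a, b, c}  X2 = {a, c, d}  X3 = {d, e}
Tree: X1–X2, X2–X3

A tree decomposition must satisfy three properties: every vertex lies in some bag; for every edge, both endpoints lie together in some bag; and for every vertex, the bags containing it form a connected subtree. Here edge (a,e) lies in no bag, so the decomposition is invalid.

No — edge (a,e) lies in no bag.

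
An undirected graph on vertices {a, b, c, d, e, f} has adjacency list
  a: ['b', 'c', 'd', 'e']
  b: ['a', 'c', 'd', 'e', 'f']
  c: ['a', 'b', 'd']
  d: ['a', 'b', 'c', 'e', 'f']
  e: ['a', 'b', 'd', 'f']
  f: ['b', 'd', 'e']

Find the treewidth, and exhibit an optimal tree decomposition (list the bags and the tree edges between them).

Every bag has size at most 4, so the width is 4 − 1 = 3 and tw(G) ≤ 3. Conversely, {b, d, e, f} is a clique of size 4, and the vertices of any clique must share a bag in every tree decomposition; so some bag has ≥ 4 vertices and tw(G) ≥ 3. Hence tw(G) = 3 exactly.

Treewidth 3.
Bags: B1 = {a, b, c, d}  B2 = {a, b, d, e}  B3 = {b, d, e, f}
Tree: B1–B2, B2–B3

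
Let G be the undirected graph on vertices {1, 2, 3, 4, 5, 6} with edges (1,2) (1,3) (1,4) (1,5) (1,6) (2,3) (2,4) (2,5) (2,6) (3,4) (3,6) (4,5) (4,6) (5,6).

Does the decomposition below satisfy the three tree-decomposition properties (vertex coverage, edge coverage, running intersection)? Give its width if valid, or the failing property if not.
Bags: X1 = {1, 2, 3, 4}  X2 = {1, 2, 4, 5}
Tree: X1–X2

A tree decomposition must satisfy three properties: every vertex lies in some bag; for every edge, both endpoints lie together in some bag; and for every vertex, the bags containing it form a connected subtree. Here vertex 6 appears in no bag, so the decomposition is invalid.

No — vertex 6 appears in no bag.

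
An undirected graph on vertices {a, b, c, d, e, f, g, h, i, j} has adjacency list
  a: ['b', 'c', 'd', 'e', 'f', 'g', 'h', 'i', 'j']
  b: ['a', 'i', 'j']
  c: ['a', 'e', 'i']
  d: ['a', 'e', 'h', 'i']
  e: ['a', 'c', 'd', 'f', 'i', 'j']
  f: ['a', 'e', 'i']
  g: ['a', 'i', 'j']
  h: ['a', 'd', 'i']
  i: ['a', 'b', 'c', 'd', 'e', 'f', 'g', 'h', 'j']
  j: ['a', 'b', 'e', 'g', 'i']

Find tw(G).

A width-3 tree decomposition is:
Bags: B1 = {a, d, e, i}  B2 = {a, e, i, j}  B3 = {a, e, f, i}  B4 = {a, d, h, i}  B5 = {a, b, i, j}  B6 = {a, g, i, j}  B7 = {a, c, e, i}
Tree: B1–B2, B2–B3, B1–B4, B2–B5, B2–B6, B3–B7
Every bag has size at most 4, so the width is 4 − 1 = 3 and tw(G) ≤ 3. On the other hand G contains the 4-clique {a, g, i, j}. A clique must lie in a single bag of any decomposition, so no decomposition can have width below 3. Combining the bounds, tw(G) = 3.

3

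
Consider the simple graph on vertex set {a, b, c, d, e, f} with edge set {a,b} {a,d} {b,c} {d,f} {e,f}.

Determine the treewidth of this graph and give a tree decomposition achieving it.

Every bag has size at most 2, so the width is 2 − 1 = 1 and tw(G) ≤ 1. G has an edge, so its treewidth is at least 1. The upper and lower bounds meet at 1, so that is the treewidth.

Treewidth 1.
One optimal decomposition is:
Bags: B1 = {e, f}  B2 = {d, f}  B3 = {a, d}  B4 = {a, b}  B5 = {b, c}
Tree: B1–B2, B2–B3, B3–B4, B4–B5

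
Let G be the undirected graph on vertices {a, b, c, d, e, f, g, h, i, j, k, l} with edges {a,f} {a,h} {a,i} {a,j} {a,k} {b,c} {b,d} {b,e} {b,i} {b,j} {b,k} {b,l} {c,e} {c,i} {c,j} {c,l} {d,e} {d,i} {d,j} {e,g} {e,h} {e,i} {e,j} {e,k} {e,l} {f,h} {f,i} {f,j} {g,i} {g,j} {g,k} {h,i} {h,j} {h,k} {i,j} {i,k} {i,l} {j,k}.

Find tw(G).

4

A width-4 tree decomposition is:
Bags: B1 = {e, h, i, j, k}  B2 = {b, e, i, j, k}  B3 = {a, h, i, j, k}  B4 = {b, d, e, i, j}  B5 = {e, g, i, j, k}  B6 = {b, c, e, i, j}  B7 = {a, f, h, i, j}  B8 = {b, c, e, i, l}
Tree: B1–B2, B1–B3, B2–B4, B2–B5, B2–B6, B3–B7, B6–B8
Every bag has size at most 5, so the width is 5 − 1 = 4 and tw(G) ≤ 4. For the lower bound, the 5 vertices {a, f, h, i, j} are pairwise adjacent, and any tree decomposition puts a clique entirely inside one bag — forcing width ≥ 4. Combining the bounds, tw(G) = 4.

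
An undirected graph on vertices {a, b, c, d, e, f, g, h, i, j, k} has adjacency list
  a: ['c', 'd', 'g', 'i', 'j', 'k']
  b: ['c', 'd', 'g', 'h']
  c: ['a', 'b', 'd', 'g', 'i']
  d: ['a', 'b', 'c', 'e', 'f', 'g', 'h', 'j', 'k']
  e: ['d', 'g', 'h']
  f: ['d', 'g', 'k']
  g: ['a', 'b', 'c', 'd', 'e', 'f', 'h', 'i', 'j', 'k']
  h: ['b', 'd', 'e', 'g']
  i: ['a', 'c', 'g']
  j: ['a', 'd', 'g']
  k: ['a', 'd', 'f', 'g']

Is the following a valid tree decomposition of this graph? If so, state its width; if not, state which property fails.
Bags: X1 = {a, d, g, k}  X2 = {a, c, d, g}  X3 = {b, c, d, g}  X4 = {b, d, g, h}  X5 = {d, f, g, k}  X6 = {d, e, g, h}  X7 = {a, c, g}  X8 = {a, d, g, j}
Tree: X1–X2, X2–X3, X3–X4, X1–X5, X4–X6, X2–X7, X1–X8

A tree decomposition must satisfy three properties: every vertex lies in some bag; for every edge, both endpoints lie together in some bag; and for every vertex, the bags containing it form a connected subtree. Here vertex i appears in no bag, so the decomposition is invalid.

No — vertex i appears in no bag.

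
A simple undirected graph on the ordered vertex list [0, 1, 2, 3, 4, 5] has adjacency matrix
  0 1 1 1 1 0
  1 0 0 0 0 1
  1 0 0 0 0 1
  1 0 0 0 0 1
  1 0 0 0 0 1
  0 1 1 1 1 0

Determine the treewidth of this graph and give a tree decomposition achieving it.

Each bag holds 3 vertices, so the decomposition has width 2, which upper-bounds the treewidth. The edges 0–1–5–3–0 form a cycle, so G is not a tree and its treewidth is at least 2. Hence tw(G) = 2 exactly.

Treewidth 2.
One optimal decomposition is:
Bags: B1 = {0, 1, 5}  B2 = {0, 3, 5}  B3 = {0, 2, 5}  B4 = {0, 4, 5}
Tree: B1–B2, B2–B3, B3–B4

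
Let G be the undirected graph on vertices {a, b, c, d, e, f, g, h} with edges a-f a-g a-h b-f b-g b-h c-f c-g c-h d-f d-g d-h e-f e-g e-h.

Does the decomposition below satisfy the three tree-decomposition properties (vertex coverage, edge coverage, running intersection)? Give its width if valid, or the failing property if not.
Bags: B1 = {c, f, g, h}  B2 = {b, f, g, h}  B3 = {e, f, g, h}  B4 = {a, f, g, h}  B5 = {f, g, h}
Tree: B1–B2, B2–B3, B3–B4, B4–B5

No — vertex d appears in no bag.

A tree decomposition must satisfy three properties: every vertex lies in some bag; for every edge, both endpoints lie together in some bag; and for every vertex, the bags containing it form a connected subtree. Here vertex d appears in no bag, so the decomposition is invalid.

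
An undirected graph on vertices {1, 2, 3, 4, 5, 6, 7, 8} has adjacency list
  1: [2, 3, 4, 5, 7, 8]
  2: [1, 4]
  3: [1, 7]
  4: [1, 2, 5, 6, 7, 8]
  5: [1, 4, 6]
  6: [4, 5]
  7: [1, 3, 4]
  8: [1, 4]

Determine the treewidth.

2

A width-2 tree decomposition is:
Bags: B1 = {1, 4, 5}  B2 = {1, 4, 8}  B3 = {1, 2, 4}  B4 = {4, 5, 6}  B5 = {1, 4, 7}  B6 = {1, 3, 7}
Tree: B1–B2, B2–B3, B1–B4, B3–B5, B5–B6
The largest bag has 3 vertices, giving width 2; this decomposition certifies tw(G) ≤ 2. Conversely, {1, 3, 7} is a clique of size 3, and the vertices of any clique must share a bag in every tree decomposition; so some bag has ≥ 3 vertices and tw(G) ≥ 2. Hence tw(G) = 2 exactly.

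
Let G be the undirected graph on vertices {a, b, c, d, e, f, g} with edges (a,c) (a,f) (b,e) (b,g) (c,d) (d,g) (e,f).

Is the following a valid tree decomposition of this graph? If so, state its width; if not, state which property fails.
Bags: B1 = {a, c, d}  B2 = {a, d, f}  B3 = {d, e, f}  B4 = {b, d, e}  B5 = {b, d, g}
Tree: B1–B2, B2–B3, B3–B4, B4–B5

Yes; width 2.

Every vertex of G appears in some bag (union = {a, b, c, d, e, f, g}); every edge is covered by a bag; and for each vertex v the set of bags containing v is connected in the bag tree. The decomposition is therefore valid. The largest bag has 3 vertices, so the width is 2.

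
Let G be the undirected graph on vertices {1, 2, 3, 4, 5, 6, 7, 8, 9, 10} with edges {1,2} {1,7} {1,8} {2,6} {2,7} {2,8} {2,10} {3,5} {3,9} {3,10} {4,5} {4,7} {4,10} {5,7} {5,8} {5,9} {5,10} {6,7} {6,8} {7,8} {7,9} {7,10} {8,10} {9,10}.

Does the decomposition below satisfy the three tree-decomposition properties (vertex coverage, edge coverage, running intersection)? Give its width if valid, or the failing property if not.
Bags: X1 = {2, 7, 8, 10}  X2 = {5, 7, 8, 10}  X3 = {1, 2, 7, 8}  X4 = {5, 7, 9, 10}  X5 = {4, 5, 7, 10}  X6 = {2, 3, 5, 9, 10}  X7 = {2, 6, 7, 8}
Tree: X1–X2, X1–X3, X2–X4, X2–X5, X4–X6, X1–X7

No — bags containing vertex 2 are not connected in the tree.

A tree decomposition must satisfy three properties: every vertex lies in some bag; for every edge, both endpoints lie together in some bag; and for every vertex, the bags containing it form a connected subtree. Here bags containing vertex 2 are not connected in the tree, so the decomposition is invalid.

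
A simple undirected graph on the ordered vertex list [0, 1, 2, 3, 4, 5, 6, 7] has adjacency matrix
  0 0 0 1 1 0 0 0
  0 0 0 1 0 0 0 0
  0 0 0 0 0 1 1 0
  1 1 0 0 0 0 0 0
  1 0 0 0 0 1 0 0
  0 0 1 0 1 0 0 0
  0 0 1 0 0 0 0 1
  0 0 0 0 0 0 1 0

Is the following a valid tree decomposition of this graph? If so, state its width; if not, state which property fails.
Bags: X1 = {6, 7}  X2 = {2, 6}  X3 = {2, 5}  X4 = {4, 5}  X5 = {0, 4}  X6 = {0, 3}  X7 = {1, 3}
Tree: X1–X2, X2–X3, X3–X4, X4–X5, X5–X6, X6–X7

Yes; width 1.

Checking the three conditions: (i) the bags cover all of {0, 1, 2, 3, 4, 5, 6, 7}; (ii) for each edge, some bag contains both endpoints; (iii) the bags containing any fixed vertex form a subtree. All hold, so the decomposition is valid with width 2 − 1 = 1.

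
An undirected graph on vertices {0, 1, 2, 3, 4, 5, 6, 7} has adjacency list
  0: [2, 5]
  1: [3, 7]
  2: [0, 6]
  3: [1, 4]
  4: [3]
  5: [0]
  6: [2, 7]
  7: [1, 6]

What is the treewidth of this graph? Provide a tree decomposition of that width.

Every bag has size at most 2, so the width is 2 − 1 = 1 and tw(G) ≤ 1. G has an edge, so its treewidth is at least 1. The upper and lower bounds meet at 1, so that is the treewidth.

Treewidth 1.
One optimal decomposition is:
Bags: B1 = {3, 4}  B2 = {1, 3}  B3 = {1, 7}  B4 = {6, 7}  B5 = {2, 6}  B6 = {0, 2}  B7 = {0, 5}
Tree: B1–B2, B2–B3, B3–B4, B4–B5, B5–B6, B6–B7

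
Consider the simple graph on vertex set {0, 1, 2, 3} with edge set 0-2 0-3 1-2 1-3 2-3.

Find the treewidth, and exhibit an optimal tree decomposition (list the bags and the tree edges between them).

Each bag holds 3 vertices, so the decomposition has width 2, which upper-bounds the treewidth. On the other hand G contains the 3-clique {0, 2, 3}. A clique must lie in a single bag of any decomposition, so no decomposition can have width below 2. The upper and lower bounds meet at 2, so that is the treewidth.

Treewidth 2.
One optimal decomposition is:
Bags: B1 = {1, 2, 3}  B2 = {0, 2, 3}
Tree: B1–B2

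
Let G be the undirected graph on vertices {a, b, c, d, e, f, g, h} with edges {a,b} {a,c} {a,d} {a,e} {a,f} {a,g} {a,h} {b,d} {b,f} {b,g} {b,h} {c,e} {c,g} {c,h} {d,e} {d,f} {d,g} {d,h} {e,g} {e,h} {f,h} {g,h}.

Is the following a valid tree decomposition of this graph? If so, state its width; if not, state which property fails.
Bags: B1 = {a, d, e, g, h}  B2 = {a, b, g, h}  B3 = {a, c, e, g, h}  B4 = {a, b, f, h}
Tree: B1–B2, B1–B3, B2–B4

No — edge (d,b) lies in no bag.

A tree decomposition must satisfy three properties: every vertex lies in some bag; for every edge, both endpoints lie together in some bag; and for every vertex, the bags containing it form a connected subtree. Here edge (d,b) lies in no bag, so the decomposition is invalid.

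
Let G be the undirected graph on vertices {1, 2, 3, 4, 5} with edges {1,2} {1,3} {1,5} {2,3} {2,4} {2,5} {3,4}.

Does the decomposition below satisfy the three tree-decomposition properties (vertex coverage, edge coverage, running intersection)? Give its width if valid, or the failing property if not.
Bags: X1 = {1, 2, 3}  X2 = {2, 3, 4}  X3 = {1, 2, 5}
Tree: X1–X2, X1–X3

Yes; width 2.

Checking the three conditions: (i) the bags cover all of {1, 2, 3, 4, 5}; (ii) for each edge, some bag contains both endpoints; (iii) the bags containing any fixed vertex form a subtree. All hold, so the decomposition is valid with width 3 − 1 = 2.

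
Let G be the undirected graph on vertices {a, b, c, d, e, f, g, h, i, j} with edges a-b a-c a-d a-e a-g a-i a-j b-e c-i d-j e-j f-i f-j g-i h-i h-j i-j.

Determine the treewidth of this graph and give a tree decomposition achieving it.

Treewidth 2.
One such decomposition:
Bags: B1 = {a, c, i}  B2 = {a, i, j}  B3 = {a, e, j}  B4 = {a, b, e}  B5 = {a, g, i}  B6 = {f, i, j}  B7 = {h, i, j}  B8 = {a, d, j}
Tree: B1–B2, B2–B3, B3–B4, B2–B5, B2–B6, B2–B7, B2–B8

Each bag holds 3 vertices, so the decomposition has width 2, which upper-bounds the treewidth. On the other hand G contains the 3-clique {a, d, j}. A clique must lie in a single bag of any decomposition, so no decomposition can have width below 2. Therefore the treewidth is 2.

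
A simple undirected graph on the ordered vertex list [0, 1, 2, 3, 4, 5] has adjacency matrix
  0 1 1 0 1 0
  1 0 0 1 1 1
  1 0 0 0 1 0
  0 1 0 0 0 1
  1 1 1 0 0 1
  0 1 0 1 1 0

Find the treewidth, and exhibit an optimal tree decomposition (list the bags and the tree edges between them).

Treewidth 2.
Bags: B1 = {1, 3, 5}  B2 = {1, 4, 5}  B3 = {0, 1, 4}  B4 = {0, 2, 4}
Tree: B1–B2, B2–B3, B3–B4

The largest bag has 3 vertices, giving width 2; this decomposition certifies tw(G) ≤ 2. On the other hand G contains the 3-clique {1, 3, 5}. A clique must lie in a single bag of any decomposition, so no decomposition can have width below 2. Therefore the treewidth is 2.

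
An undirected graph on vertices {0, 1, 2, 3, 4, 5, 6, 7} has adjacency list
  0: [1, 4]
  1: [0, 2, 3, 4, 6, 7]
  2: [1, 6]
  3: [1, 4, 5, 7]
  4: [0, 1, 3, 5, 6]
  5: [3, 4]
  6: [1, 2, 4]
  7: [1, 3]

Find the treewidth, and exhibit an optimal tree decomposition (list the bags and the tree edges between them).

Every bag has size at most 3, so the width is 3 − 1 = 2 and tw(G) ≤ 2. On the other hand G contains the 3-clique {1, 2, 6}. A clique must lie in a single bag of any decomposition, so no decomposition can have width below 2. Therefore the treewidth is 2.

Treewidth 2.
One optimal decomposition is:
Bags: B1 = {1, 3, 7}  B2 = {1, 3, 4}  B3 = {1, 4, 6}  B4 = {3, 4, 5}  B5 = {1, 2, 6}  B6 = {0, 1, 4}
Tree: B1–B2, B2–B3, B2–B4, B3–B5, B2–B6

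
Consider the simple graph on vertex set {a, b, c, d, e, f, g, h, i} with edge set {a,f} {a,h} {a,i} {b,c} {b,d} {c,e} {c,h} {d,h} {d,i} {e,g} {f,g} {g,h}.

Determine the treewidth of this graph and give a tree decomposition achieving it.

Treewidth 3.
One optimal decomposition is:
Bags: B1 = {b, c, d, e}  B2 = {c, d, e, h}  B3 = {d, e, g, h}  B4 = {d, g, h, i}  B5 = {a, g, h, i}  B6 = {a, f, g, i}
Tree: B1–B2, B2–B3, B3–B4, B4–B5, B5–B6

Every bag has size at most 4, so the width is 4 − 1 = 3 and tw(G) ≤ 3. For the lower bound: the 4 vertex sets {b,c,e}, {d}, {h}, {a,f,g,i} are disjoint, each induces a connected subgraph, and every pair is joined by at least one edge of G. Contracting each set to a single vertex therefore yields K_{4} as a minor, and since treewidth is minor-monotone, tw(G) ≥ tw(K_{4}) = 3. Hence tw(G) = 3 exactly.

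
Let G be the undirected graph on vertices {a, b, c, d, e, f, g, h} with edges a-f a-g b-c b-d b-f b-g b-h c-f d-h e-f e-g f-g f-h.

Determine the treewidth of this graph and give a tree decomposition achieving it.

Treewidth 2.
Bags: B1 = {b, f, h}  B2 = {b, f, g}  B3 = {b, c, f}  B4 = {b, d, h}  B5 = {e, f, g}  B6 = {a, f, g}
Tree: B1–B2, B1–B3, B1–B4, B2–B5, B5–B6

Every bag has size at most 3, so the width is 3 − 1 = 2 and tw(G) ≤ 2. On the other hand G contains the 3-clique {b, d, h}. A clique must lie in a single bag of any decomposition, so no decomposition can have width below 2. The upper and lower bounds meet at 2, so that is the treewidth.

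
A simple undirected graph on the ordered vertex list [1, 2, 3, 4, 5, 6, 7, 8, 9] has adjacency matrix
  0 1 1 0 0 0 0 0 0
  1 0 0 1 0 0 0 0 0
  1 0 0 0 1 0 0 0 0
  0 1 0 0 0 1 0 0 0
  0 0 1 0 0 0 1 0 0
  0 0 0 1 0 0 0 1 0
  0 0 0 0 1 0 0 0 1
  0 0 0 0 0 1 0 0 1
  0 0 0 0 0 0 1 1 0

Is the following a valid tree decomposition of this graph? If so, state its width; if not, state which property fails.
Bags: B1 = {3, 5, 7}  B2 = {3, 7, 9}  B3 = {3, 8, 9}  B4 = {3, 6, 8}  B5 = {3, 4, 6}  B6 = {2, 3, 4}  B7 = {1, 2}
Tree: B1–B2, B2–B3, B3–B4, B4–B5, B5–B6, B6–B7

A tree decomposition must satisfy three properties: every vertex lies in some bag; for every edge, both endpoints lie together in some bag; and for every vertex, the bags containing it form a connected subtree. Here edge (3,1) lies in no bag, so the decomposition is invalid.

No — edge (3,1) lies in no bag.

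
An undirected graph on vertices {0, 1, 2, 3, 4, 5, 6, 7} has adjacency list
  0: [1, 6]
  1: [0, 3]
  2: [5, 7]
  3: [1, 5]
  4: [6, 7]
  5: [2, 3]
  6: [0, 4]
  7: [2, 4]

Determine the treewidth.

2

A width-2 tree decomposition is:
Bags: B1 = {2, 5, 7}  B2 = {4, 5, 7}  B3 = {4, 5, 6}  B4 = {0, 5, 6}  B5 = {0, 1, 5}  B6 = {1, 3, 5}
Tree: B1–B2, B2–B3, B3–B4, B4–B5, B5–B6
The largest bag has 3 vertices, giving width 2; this decomposition certifies tw(G) ≤ 2. Since 5–2–7–4–6–0–1–3–5 is a cycle in G, G is not acyclic. Forests are exactly the graphs of treewidth ≤ 1, so tw(G) ≥ 2. Hence tw(G) = 2 exactly.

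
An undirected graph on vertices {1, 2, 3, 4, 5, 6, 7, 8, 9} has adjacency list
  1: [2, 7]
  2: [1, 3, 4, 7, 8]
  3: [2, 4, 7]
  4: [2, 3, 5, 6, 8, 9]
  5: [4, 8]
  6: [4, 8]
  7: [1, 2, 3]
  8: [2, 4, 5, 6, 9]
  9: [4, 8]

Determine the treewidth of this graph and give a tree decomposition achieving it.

Treewidth 2.
One such decomposition:
Bags: B1 = {2, 3, 4}  B2 = {2, 4, 8}  B3 = {4, 8, 9}  B4 = {2, 3, 7}  B5 = {1, 2, 7}  B6 = {4, 5, 8}  B7 = {4, 6, 8}
Tree: B1–B2, B2–B3, B1–B4, B4–B5, B3–B6, B3–B7

The largest bag has 3 vertices, giving width 2; this decomposition certifies tw(G) ≤ 2. Conversely, {1, 2, 7} is a clique of size 3, and the vertices of any clique must share a bag in every tree decomposition; so some bag has ≥ 3 vertices and tw(G) ≥ 2. Combining the bounds, tw(G) = 2.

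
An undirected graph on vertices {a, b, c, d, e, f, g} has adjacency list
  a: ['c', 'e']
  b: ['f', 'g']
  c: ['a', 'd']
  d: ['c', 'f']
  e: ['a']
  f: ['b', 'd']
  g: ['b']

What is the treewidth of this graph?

1

A width-1 tree decomposition is:
Bags: B1 = {a, e}  B2 = {a, c}  B3 = {c, d}  B4 = {d, f}  B5 = {b, f}  B6 = {b, g}
Tree: B1–B2, B2–B3, B3–B4, B4–B5, B5–B6
Each bag holds 2 vertices, so the decomposition has width 1, which upper-bounds the treewidth. G has an edge, so its treewidth is at least 1. The upper and lower bounds meet at 1, so that is the treewidth.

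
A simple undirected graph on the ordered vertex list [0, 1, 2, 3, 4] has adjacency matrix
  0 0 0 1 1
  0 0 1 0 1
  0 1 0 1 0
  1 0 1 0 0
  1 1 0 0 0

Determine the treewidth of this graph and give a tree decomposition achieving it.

Each bag holds 3 vertices, so the decomposition has width 2, which upper-bounds the treewidth. The edges 0–4–1–2–3–0 form a cycle, so G is not a tree and its treewidth is at least 2. Hence tw(G) = 2 exactly.

Treewidth 2.
One optimal decomposition is:
Bags: B1 = {0, 1, 4}  B2 = {0, 1, 2}  B3 = {0, 2, 3}
Tree: B1–B2, B2–B3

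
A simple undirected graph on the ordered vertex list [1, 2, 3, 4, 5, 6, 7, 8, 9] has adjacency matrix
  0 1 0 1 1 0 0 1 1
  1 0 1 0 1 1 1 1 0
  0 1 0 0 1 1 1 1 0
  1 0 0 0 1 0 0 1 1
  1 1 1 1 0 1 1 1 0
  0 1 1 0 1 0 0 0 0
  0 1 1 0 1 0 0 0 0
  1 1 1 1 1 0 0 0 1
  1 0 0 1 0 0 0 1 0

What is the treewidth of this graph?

A width-3 tree decomposition is:
Bags: B1 = {1, 4, 5, 8}  B2 = {1, 4, 8, 9}  B3 = {1, 2, 5, 8}  B4 = {2, 3, 5, 8}  B5 = {2, 3, 5, 7}  B6 = {2, 3, 5, 6}
Tree: B1–B2, B1–B3, B3–B4, B4–B5, B4–B6
The largest bag has 4 vertices, giving width 3; this decomposition certifies tw(G) ≤ 3. On the other hand G contains the 4-clique {1, 4, 8, 9}. A clique must lie in a single bag of any decomposition, so no decomposition can have width below 3. Therefore the treewidth is 3.

3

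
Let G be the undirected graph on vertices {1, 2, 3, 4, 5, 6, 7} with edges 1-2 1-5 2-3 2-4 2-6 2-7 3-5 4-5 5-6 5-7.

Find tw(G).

A width-2 tree decomposition is:
Bags: B1 = {2, 4, 5}  B2 = {2, 5, 6}  B3 = {1, 2, 5}  B4 = {2, 5, 7}  B5 = {2, 3, 5}
Tree: B1–B2, B2–B3, B3–B4, B4–B5
The largest bag has 3 vertices, giving width 2; this decomposition certifies tw(G) ≤ 2. The edges 2–4–5–6–2 form a cycle, so G is not a tree and its treewidth is at least 2. The upper and lower bounds meet at 2, so that is the treewidth.

2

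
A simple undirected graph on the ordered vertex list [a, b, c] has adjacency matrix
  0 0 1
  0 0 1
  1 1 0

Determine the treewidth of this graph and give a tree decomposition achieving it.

Every bag has size at most 2, so the width is 2 − 1 = 1 and tw(G) ≤ 1. Any graph with an edge has treewidth ≥ 1, and G has the edge a–c. The upper and lower bounds meet at 1, so that is the treewidth.

Treewidth 1.
One such decomposition:
Bags: B1 = {a, c}  B2 = {b, c}
Tree: B1–B2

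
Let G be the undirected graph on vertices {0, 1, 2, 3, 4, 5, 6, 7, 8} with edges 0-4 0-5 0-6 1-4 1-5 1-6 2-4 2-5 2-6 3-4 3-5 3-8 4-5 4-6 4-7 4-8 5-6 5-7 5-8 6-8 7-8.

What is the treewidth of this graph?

A width-3 tree decomposition is:
Bags: B1 = {1, 4, 5, 6}  B2 = {2, 4, 5, 6}  B3 = {4, 5, 6, 8}  B4 = {4, 5, 7, 8}  B5 = {0, 4, 5, 6}  B6 = {3, 4, 5, 8}
Tree: B1–B2, B1–B3, B3–B4, B1–B5, B4–B6
Every bag has size at most 4, so the width is 4 − 1 = 3 and tw(G) ≤ 3. For the lower bound, the 4 vertices {3, 4, 5, 8} are pairwise adjacent, and any tree decomposition puts a clique entirely inside one bag — forcing width ≥ 3. The upper and lower bounds meet at 3, so that is the treewidth.

3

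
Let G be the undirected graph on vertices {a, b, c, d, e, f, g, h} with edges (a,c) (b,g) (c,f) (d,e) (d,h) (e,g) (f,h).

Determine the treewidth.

A width-1 tree decomposition is:
Bags: B1 = {a, c}  B2 = {c, f}  B3 = {f, h}  B4 = {d, h}  B5 = {d, e}  B6 = {e, g}  B7 = {b, g}
Tree: B1–B2, B2–B3, B3–B4, B4–B5, B5–B6, B6–B7
Each bag holds 2 vertices, so the decomposition has width 1, which upper-bounds the treewidth. Any graph with an edge has treewidth ≥ 1, and G has the edge a–c. Hence tw(G) = 1 exactly.

1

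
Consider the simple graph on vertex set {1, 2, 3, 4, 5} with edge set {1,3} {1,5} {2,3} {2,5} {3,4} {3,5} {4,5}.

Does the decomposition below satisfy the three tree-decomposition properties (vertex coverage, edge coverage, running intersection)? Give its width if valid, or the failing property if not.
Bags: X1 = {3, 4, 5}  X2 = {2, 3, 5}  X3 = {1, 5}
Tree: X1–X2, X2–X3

A tree decomposition must satisfy three properties: every vertex lies in some bag; for every edge, both endpoints lie together in some bag; and for every vertex, the bags containing it form a connected subtree. Here edge (3,1) lies in no bag, so the decomposition is invalid.

No — edge (3,1) lies in no bag.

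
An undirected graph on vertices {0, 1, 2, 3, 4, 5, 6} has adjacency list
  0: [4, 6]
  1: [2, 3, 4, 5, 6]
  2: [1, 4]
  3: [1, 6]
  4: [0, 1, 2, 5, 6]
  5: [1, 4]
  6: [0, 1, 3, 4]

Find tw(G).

2

A width-2 tree decomposition is:
Bags: B1 = {1, 4, 5}  B2 = {1, 4, 6}  B3 = {1, 3, 6}  B4 = {1, 2, 4}  B5 = {0, 4, 6}
Tree: B1–B2, B2–B3, B1–B4, B2–B5
Every bag has size at most 3, so the width is 3 − 1 = 2 and tw(G) ≤ 2. For the lower bound, the 3 vertices {0, 4, 6} are pairwise adjacent, and any tree decomposition puts a clique entirely inside one bag — forcing width ≥ 2. Hence tw(G) = 2 exactly.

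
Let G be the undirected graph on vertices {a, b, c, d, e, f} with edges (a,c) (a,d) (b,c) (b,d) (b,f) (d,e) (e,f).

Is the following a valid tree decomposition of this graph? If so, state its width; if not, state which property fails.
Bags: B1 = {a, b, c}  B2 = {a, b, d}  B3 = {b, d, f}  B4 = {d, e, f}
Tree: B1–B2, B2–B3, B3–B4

Every vertex of G appears in some bag (union = {a, b, c, d, e, f}); every edge is covered by a bag; and for each vertex v the set of bags containing v is connected in the bag tree. The decomposition is therefore valid. The largest bag has 3 vertices, so the width is 2.

Yes; width 2.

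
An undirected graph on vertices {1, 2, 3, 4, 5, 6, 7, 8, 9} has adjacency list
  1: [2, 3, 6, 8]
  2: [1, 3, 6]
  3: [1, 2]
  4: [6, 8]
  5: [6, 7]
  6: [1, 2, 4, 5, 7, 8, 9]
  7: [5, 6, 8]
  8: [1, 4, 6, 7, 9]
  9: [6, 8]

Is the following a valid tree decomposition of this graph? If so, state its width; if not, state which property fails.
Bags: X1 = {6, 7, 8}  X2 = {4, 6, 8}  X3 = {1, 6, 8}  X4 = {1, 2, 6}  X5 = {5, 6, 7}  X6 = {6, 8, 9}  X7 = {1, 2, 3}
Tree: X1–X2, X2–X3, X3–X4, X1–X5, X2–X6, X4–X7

Yes; width 2.

Vertex coverage: the bags together contain {1, 2, 3, 4, 5, 6, 7, 8, 9}, the full vertex set. Edge coverage: each edge of G has both endpoints in at least one bag. Running intersection: for every vertex, the bags containing it form a connected subtree. All three properties hold, so this is a valid tree decomposition of width max|bag| − 1 = 2, and hence tw(G) ≤ 2.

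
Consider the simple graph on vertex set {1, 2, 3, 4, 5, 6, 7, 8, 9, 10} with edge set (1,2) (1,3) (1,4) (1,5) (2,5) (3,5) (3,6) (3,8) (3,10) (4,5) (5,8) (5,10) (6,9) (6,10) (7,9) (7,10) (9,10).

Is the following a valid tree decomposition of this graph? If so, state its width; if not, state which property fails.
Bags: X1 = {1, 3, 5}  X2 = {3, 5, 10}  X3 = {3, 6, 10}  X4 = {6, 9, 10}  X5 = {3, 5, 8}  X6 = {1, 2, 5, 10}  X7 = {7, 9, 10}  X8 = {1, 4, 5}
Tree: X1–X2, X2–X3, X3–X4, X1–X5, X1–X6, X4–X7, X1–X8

A tree decomposition must satisfy three properties: every vertex lies in some bag; for every edge, both endpoints lie together in some bag; and for every vertex, the bags containing it form a connected subtree. Here bags containing vertex 10 are not connected in the tree, so the decomposition is invalid.

No — bags containing vertex 10 are not connected in the tree.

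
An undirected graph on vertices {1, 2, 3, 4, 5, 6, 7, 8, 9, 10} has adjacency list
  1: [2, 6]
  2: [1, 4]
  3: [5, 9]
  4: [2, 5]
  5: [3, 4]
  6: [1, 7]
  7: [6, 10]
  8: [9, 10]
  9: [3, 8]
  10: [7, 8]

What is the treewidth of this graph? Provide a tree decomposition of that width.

Treewidth 2.
One optimal decomposition is:
Bags: B1 = {1, 6, 7}  B2 = {1, 2, 7}  B3 = {2, 4, 7}  B4 = {4, 5, 7}  B5 = {3, 5, 7}  B6 = {3, 7, 9}  B7 = {7, 8, 9}  B8 = {7, 8, 10}
Tree: B1–B2, B2–B3, B3–B4, B4–B5, B5–B6, B6–B7, B7–B8

Each bag holds 3 vertices, so the decomposition has width 2, which upper-bounds the treewidth. For the lower bound, G contains the cycle 7–6–1–2–4–5–3–9–8–10–7, so G is not a forest; only forests have treewidth ≤ 1, hence tw(G) ≥ 2. Combining the bounds, tw(G) = 2.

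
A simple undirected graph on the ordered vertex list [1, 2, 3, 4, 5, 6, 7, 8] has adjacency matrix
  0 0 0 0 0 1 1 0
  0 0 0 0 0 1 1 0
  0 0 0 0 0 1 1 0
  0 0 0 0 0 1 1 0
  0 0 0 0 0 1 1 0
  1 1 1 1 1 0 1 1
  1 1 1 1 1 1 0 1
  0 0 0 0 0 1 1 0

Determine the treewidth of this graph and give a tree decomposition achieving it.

Treewidth 2.
One such decomposition:
Bags: B1 = {2, 6, 7}  B2 = {5, 6, 7}  B3 = {6, 7, 8}  B4 = {4, 6, 7}  B5 = {1, 6, 7}  B6 = {3, 6, 7}
Tree: B1–B2, B1–B3, B2–B4, B4–B5, B5–B6

Each bag holds 3 vertices, so the decomposition has width 2, which upper-bounds the treewidth. For the lower bound, the 3 vertices {1, 6, 7} are pairwise adjacent, and any tree decomposition puts a clique entirely inside one bag — forcing width ≥ 2. The upper and lower bounds meet at 2, so that is the treewidth.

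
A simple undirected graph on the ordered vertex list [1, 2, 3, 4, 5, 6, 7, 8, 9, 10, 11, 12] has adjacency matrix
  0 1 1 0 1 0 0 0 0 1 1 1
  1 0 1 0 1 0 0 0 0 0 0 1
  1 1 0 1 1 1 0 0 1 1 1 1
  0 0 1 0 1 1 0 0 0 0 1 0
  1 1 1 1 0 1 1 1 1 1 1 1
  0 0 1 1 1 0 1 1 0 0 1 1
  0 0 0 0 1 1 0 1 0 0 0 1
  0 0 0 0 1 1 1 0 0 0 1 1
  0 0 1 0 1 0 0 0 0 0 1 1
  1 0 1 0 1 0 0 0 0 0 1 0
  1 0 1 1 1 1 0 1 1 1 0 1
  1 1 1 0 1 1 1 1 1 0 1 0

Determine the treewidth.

4

A width-4 tree decomposition is:
Bags: B1 = {3, 5, 6, 11, 12}  B2 = {1, 3, 5, 11, 12}  B3 = {3, 5, 9, 11, 12}  B4 = {5, 6, 8, 11, 12}  B5 = {5, 6, 7, 8, 12}  B6 = {3, 4, 5, 6, 11}  B7 = {1, 3, 5, 10, 11}  B8 = {1, 2, 3, 5, 12}
Tree: B1–B2, B2–B3, B1–B4, B4–B5, B1–B6, B2–B7, B2–B8
Every bag has size at most 5, so the width is 5 − 1 = 4 and tw(G) ≤ 4. Conversely, {5, 6, 8, 11, 12} is a clique of size 5, and the vertices of any clique must share a bag in every tree decomposition; so some bag has ≥ 5 vertices and tw(G) ≥ 4. Hence tw(G) = 4 exactly.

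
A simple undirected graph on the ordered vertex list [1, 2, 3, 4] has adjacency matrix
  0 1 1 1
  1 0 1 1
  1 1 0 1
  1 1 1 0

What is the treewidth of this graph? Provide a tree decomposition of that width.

Treewidth 3.
Bags: B1 = {1, 2, 3, 4}
Tree: (single bag)

A single bag containing all 4 vertices is trivially a valid decomposition of width 3. On the other hand G contains the 4-clique {1, 2, 3, 4}. A clique must lie in a single bag of any decomposition, so no decomposition can have width below 3. Therefore the treewidth is 3.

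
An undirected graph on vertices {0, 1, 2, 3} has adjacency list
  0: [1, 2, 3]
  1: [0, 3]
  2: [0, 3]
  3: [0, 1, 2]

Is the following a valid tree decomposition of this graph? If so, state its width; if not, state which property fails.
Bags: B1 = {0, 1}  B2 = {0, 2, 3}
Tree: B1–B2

No — edge (3,1) lies in no bag.

A tree decomposition must satisfy three properties: every vertex lies in some bag; for every edge, both endpoints lie together in some bag; and for every vertex, the bags containing it form a connected subtree. Here edge (3,1) lies in no bag, so the decomposition is invalid.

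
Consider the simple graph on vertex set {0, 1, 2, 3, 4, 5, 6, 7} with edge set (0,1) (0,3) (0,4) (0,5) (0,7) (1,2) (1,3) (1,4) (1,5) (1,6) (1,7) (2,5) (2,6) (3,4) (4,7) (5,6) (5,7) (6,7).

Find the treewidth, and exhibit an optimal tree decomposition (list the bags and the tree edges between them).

Treewidth 3.
One such decomposition:
Bags: B1 = {0, 1, 5, 7}  B2 = {0, 1, 4, 7}  B3 = {0, 1, 3, 4}  B4 = {1, 5, 6, 7}  B5 = {1, 2, 5, 6}
Tree: B1–B2, B2–B3, B1–B4, B4–B5

The largest bag has 4 vertices, giving width 3; this decomposition certifies tw(G) ≤ 3. On the other hand G contains the 4-clique {0, 1, 3, 4}. A clique must lie in a single bag of any decomposition, so no decomposition can have width below 3. Combining the bounds, tw(G) = 3.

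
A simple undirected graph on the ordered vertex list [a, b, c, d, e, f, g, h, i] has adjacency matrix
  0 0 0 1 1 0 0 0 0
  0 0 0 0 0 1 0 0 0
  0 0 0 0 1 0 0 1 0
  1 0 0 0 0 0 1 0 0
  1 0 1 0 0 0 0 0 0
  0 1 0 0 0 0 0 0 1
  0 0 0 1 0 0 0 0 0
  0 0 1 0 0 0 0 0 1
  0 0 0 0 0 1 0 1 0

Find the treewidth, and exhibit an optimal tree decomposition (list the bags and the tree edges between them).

Every bag has size at most 2, so the width is 2 − 1 = 1 and tw(G) ≤ 1. Since G has at least one edge (e.g. g–d), it is not an edgeless graph, so tw(G) ≥ 1. Therefore the treewidth is 1.

Treewidth 1.
Bags: B1 = {d, g}  B2 = {a, d}  B3 = {a, e}  B4 = {c, e}  B5 = {c, h}  B6 = {h, i}  B7 = {f, i}  B8 = {b, f}
Tree: B1–B2, B2–B3, B3–B4, B4–B5, B5–B6, B6–B7, B7–B8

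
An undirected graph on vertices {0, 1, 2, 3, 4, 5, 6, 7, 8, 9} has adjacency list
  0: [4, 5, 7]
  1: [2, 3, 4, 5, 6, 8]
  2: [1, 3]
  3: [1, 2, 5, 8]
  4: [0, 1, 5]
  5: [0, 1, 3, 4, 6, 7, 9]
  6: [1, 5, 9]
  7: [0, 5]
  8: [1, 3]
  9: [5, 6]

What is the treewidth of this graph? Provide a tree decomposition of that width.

Treewidth 2.
Bags: B1 = {1, 3, 5}  B2 = {1, 4, 5}  B3 = {0, 4, 5}  B4 = {1, 5, 6}  B5 = {1, 3, 8}  B6 = {1, 2, 3}  B7 = {5, 6, 9}  B8 = {0, 5, 7}
Tree: B1–B2, B2–B3, B2–B4, B1–B5, B1–B6, B4–B7, B3–B8

Every bag has size at most 3, so the width is 3 − 1 = 2 and tw(G) ≤ 2. On the other hand G contains the 3-clique {1, 3, 8}. A clique must lie in a single bag of any decomposition, so no decomposition can have width below 2. Therefore the treewidth is 2.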